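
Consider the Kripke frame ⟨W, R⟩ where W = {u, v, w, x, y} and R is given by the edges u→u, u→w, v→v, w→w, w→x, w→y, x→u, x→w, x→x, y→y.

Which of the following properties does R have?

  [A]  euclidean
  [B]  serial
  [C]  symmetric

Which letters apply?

(A) not euclidean: u R w and u R u but not w R u.
(B) serial: every world has an R-successor.
(C) not symmetric: u R w but not w R u.

B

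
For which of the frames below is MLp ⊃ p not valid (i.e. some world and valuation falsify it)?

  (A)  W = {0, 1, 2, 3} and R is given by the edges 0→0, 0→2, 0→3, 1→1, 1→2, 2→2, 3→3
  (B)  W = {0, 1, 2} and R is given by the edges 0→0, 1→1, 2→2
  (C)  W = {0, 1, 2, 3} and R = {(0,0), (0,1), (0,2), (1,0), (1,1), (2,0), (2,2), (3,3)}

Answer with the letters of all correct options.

A

The schema MLp ⊃ p is the dual of axiom B; it is valid on a frame iff R is symmetric.
(A) R is not symmetric (0 R 2 but not 2 R 0), so the schema fails here.
(B) R is symmetric (every R-edge is matched by its reverse), so the schema is valid here.
(C) R is symmetric (every R-edge is matched by its reverse), so the schema is valid here.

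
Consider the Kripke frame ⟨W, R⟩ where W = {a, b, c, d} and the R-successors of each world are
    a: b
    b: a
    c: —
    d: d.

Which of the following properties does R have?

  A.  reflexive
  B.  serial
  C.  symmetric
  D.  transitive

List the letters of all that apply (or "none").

(A) not reflexive: not a R a.
(B) not serial: c has no R-successor.
(C) symmetric: every R-edge is matched by its reverse.
(D) not transitive: a R b and b R a but not a R a.

C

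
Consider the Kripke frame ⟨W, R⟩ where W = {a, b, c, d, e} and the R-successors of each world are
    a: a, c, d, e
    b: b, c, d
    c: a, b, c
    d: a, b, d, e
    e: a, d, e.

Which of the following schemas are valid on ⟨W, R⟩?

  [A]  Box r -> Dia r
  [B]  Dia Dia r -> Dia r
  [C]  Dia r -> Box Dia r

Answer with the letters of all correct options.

A

R is not transitive: a R c and c R b but not a R b.
R is not euclidean: a R c and a R d but not c R d.
R is serial: every world has an R-successor.
(A) Box r -> Dia r (axiom D) characterises the serial frames. R is serial — valid.
(B) Dia Dia r -> Dia r is the dual of axiom 4; it is valid on a frame exactly when R is transitive. R is not transitive, so not valid.
(C) Dia r -> Box Dia r is axiom 5, which corresponds to the euclidean property. R is not euclidean — not valid.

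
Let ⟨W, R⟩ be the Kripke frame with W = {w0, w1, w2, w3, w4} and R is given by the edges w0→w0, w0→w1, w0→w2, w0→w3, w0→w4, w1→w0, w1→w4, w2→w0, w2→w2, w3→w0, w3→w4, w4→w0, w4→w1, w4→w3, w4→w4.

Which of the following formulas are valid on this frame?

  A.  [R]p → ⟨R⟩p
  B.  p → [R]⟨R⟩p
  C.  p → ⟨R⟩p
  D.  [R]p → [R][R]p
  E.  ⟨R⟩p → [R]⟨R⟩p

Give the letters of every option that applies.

A, B

R is not reflexive: not w1 R w1.
R is symmetric: every R-edge is matched by its reverse.
R is not transitive: w1 R w0 and w0 R w1 but not w1 R w1.
R is not euclidean: w0 R w1 and w0 R w2 but not w1 R w2.
R is serial: every world has an R-successor.
(A) [R]p → ⟨R⟩p is axiom D; it is valid on a frame exactly when R is serial. R is serial, so valid.
(B) p → [R]⟨R⟩p is axiom B, which corresponds to symmetry. R is symmetric — valid.
(C) p → ⟨R⟩p (the dual of axiom T) characterises the reflexive frames. R is not reflexive — not valid.
(D) [R]p → [R][R]p (axiom 4) characterises the transitive frames. R is not transitive — not valid.
(E) axiom 5: valid iff R is euclidean. R is not euclidean — not valid.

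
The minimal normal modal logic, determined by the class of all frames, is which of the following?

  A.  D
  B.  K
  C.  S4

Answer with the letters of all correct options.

B

(A) D is determined by the class of serial frames.
(B) K is determined by exactly this class.
(C) S4 is determined by the class of reflexive and transitive frames.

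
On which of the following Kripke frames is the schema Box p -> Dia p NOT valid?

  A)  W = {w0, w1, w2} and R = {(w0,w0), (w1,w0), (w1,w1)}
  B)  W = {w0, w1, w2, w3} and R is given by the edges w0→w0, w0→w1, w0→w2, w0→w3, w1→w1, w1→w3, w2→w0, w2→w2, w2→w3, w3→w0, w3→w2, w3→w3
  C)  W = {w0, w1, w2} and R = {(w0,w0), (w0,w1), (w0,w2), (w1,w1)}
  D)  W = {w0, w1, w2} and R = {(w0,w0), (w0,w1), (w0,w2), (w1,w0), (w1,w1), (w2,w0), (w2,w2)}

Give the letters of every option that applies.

A, C

The schema Box p -> Dia p is axiom D; it is valid on a frame iff R is serial.
(A) R is not serial (w2 has no R-successor), so the schema fails here.
(B) R is serial (every world has an R-successor), so the schema is valid here.
(C) R is not serial (w2 has no R-successor), so the schema fails here.
(D) R is serial (every world has an R-successor), so the schema is valid here.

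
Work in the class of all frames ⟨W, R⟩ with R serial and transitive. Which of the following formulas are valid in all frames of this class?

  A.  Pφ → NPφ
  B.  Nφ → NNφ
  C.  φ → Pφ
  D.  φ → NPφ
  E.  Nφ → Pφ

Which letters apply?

B, E

(A) axiom 5: valid iff R is euclidean. Such an R need not be euclidean — not valid.
(B) axiom 4: valid iff R is transitive. Every such R is transitive — valid.
(C) φ → Pφ is the dual of axiom T; it is valid on a frame exactly when R is reflexive. Such an R need not be reflexive, so not valid.
(D) φ → NPφ is axiom B; it is valid on a frame exactly when R is symmetric. Such an R need not be symmetric, so not valid.
(E) Nφ → Pφ (axiom D) characterises the serial frames. Every such R is serial — valid.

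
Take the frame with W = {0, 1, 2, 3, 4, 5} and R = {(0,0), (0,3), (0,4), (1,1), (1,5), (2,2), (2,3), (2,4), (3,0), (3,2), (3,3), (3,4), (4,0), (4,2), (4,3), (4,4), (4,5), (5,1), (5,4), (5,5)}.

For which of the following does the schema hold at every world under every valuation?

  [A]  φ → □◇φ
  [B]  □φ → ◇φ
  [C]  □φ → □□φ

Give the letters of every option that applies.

A, B

R is symmetric: every R-edge is matched by its reverse.
R is not transitive: 0 R 3 and 3 R 2 but not 0 R 2.
R is serial: every world has an R-successor.
(A) φ → □◇φ is axiom B; it is valid on a frame exactly when R is symmetric. R is symmetric, so valid.
(B) axiom D: valid iff R is serial. R is serial — valid.
(C) □φ → □□φ is axiom 4, which corresponds to transitivity. R is not transitive — not valid.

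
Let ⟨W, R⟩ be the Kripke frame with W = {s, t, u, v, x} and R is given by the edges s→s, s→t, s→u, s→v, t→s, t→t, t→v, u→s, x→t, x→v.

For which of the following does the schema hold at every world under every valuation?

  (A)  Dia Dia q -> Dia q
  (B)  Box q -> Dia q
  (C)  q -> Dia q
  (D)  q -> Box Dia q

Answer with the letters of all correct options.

none

R is not reflexive: not u R u.
R is not symmetric: s R v but not v R s.
R is not transitive: t R s and s R u but not t R u.
R is not serial: v has no R-successor.
(A) Dia Dia q -> Dia q is the dual of axiom 4; it is valid on a frame exactly when R is transitive. R is not transitive, so not valid.
(B) Box q -> Dia q (axiom D) characterises the serial frames. R is not serial — not valid.
(C) q -> Dia q (the dual of axiom T) characterises the reflexive frames. R is not reflexive — not valid.
(D) q -> Box Dia q is axiom B; it is valid on a frame exactly when R is symmetric. R is not symmetric, so not valid.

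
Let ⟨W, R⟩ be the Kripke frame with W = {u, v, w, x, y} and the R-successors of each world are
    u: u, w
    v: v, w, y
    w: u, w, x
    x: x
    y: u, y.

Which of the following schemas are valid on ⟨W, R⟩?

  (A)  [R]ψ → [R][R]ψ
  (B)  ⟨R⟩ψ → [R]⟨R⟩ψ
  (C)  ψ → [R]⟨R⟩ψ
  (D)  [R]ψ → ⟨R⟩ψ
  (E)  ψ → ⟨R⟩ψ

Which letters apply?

D, E

R is reflexive: each world relates to itself.
R is not symmetric: v R w but not w R v.
R is not transitive: u R w and w R x but not u R x.
R is not euclidean: v R w and v R v but not w R v.
R is serial: every world has an R-successor.
(A) [R]ψ → [R][R]ψ (axiom 4) characterises the transitive frames. R is not transitive — not valid.
(B) axiom 5: valid iff R is euclidean. R is not euclidean — not valid.
(C) ψ → [R]⟨R⟩ψ is axiom B, which corresponds to symmetry. R is not symmetric — not valid.
(D) axiom D: valid iff R is serial. R is serial — valid.
(E) ψ → ⟨R⟩ψ is the dual of axiom T, which corresponds to reflexivity. R is reflexive — valid.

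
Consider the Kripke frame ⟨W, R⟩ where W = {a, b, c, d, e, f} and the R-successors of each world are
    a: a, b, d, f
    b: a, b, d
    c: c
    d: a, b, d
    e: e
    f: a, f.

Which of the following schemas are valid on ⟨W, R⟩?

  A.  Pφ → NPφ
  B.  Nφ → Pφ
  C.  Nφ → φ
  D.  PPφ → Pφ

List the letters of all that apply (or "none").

R is reflexive: each world relates to itself.
R is not transitive: b R a and a R f but not b R f.
R is not euclidean: a R b and a R f but not b R f.
R is serial: every world has an R-successor.
(A) Pφ → NPφ (axiom 5) characterises the euclidean frames. R is not euclidean — not valid.
(B) Nφ → Pφ is axiom D, which corresponds to seriality. R is serial — valid.
(C) Nφ → φ is axiom T; it is valid on a frame exactly when R is reflexive. R is reflexive, so valid.
(D) the dual of axiom 4: valid iff R is transitive. R is not transitive — not valid.

B, C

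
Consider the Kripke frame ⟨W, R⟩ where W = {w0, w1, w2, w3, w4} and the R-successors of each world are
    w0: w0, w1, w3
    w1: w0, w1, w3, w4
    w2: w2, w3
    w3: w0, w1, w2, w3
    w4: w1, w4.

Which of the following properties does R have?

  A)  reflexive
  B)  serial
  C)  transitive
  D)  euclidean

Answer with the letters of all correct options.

(A) reflexive: each world relates to itself.
(B) serial: every world has an R-successor.
(C) not transitive: w0 R w1 and w1 R w4 but not w0 R w4.
(D) not euclidean: w1 R w0 and w1 R w4 but not w0 R w4.

A, B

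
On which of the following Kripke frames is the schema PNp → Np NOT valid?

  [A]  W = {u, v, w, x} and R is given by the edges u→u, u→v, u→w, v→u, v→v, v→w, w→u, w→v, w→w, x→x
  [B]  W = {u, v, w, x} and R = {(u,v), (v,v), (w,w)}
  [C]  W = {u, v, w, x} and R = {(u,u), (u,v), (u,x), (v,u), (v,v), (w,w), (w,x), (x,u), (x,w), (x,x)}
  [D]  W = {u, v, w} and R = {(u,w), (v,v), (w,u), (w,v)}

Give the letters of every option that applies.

The schema PNp → Np is the dual of axiom 5; it is valid on a frame iff R is euclidean.
(A) R is euclidean (any two R-successors of the same world are R-related), so the schema is valid here.
(B) R is euclidean (any two R-successors of the same world are R-related), so the schema is valid here.
(C) R is not euclidean (u R v and u R x but not v R x), so the schema fails here.
(D) R is not euclidean (w R u and w R v but not u R v), so the schema fails here.

C, D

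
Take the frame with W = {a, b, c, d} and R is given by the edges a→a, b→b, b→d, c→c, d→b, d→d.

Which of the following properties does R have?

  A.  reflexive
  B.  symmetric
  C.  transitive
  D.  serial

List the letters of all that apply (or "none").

A, B, C, D

(A) reflexive: each world relates to itself.
(B) symmetric: every R-edge is matched by its reverse.
(C) transitive: R is closed under composition.
(D) serial: every world has an R-successor.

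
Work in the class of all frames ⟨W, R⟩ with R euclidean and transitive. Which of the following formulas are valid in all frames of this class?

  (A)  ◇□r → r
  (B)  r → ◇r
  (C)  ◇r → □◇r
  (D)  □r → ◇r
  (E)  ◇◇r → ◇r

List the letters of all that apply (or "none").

(A) the dual of axiom B: valid iff R is symmetric. Such an R need not be symmetric — not valid.
(B) r → ◇r is the dual of axiom T; it is valid on a frame exactly when R is reflexive. Such an R need not be reflexive, so not valid.
(C) axiom 5: valid iff R is euclidean. Every such R is euclidean — valid.
(D) □r → ◇r is axiom D; it is valid on a frame exactly when R is serial. Such an R need not be serial, so not valid.
(E) ◇◇r → ◇r is the dual of axiom 4, which corresponds to transitivity. Every such R is transitive — valid.

C, E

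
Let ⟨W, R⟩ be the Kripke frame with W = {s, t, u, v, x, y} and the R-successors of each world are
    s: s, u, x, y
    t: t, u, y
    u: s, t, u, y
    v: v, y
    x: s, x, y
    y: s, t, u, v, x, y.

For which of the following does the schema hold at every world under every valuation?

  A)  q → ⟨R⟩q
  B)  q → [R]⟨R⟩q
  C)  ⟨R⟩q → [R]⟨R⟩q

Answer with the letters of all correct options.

R is reflexive: each world relates to itself.
R is symmetric: every R-edge is matched by its reverse.
R is not euclidean: s R u and s R x but not u R x.
(A) the dual of axiom T: valid iff R is reflexive. R is reflexive — valid.
(B) q → [R]⟨R⟩q is axiom B; it is valid on a frame exactly when R is symmetric. R is symmetric, so valid.
(C) ⟨R⟩q → [R]⟨R⟩q is axiom 5, which corresponds to the euclidean property. R is not euclidean — not valid.

A, B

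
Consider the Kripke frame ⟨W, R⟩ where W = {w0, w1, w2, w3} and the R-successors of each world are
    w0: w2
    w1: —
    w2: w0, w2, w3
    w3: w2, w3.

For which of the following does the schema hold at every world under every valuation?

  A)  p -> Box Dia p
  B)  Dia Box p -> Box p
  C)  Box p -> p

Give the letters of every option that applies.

R is not reflexive: not w0 R w0.
R is symmetric: every R-edge is matched by its reverse.
R is not euclidean: w2 R w0 and w2 R w3 but not w0 R w3.
(A) p -> Box Dia p is axiom B; it is valid on a frame exactly when R is symmetric. R is symmetric, so valid.
(B) Dia Box p -> Box p is the dual of axiom 5; it is valid on a frame exactly when R is euclidean. R is not euclidean, so not valid.
(C) Box p -> p (axiom T) characterises the reflexive frames. R is not reflexive — not valid.

A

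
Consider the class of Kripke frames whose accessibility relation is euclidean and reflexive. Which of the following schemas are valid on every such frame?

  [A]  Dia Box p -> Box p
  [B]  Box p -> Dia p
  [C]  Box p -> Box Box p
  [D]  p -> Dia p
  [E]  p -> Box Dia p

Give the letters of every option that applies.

A, B, C, D, E

A reflexive euclidean relation is also symmetric (from wRw and wRv the euclidean condition gives vRw) and hence transitive; it is an equivalence relation.
(A) Dia Box p -> Box p is the dual of axiom 5; it is valid on a frame exactly when R is euclidean. Every such R is euclidean, so valid.
(B) Box p -> Dia p (axiom D) characterises the serial frames. Every such R is serial — valid.
(C) Box p -> Box Box p (axiom 4) characterises the transitive frames. Every such R is transitive — valid.
(D) the dual of axiom T: valid iff R is reflexive. Every such R is reflexive — valid.
(E) axiom B: valid iff R is symmetric. Every such R is symmetric — valid.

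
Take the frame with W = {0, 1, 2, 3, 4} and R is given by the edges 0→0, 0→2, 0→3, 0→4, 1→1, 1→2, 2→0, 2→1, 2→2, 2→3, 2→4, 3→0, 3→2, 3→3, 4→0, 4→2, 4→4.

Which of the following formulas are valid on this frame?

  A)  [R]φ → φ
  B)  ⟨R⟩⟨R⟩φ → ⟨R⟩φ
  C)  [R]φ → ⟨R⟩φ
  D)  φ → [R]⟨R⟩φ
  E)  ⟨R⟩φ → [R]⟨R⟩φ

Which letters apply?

A, C, D

R is reflexive: each world relates to itself.
R is symmetric: every R-edge is matched by its reverse.
R is not transitive: 0 R 2 and 2 R 1 but not 0 R 1.
R is not euclidean: 0 R 3 and 0 R 4 but not 3 R 4.
R is serial: every world has an R-successor.
(A) axiom T: valid iff R is reflexive. R is reflexive — valid.
(B) the dual of axiom 4: valid iff R is transitive. R is not transitive — not valid.
(C) [R]φ → ⟨R⟩φ is axiom D, which corresponds to seriality. R is serial — valid.
(D) φ → [R]⟨R⟩φ (axiom B) characterises the symmetric frames. R is symmetric — valid.
(E) ⟨R⟩φ → [R]⟨R⟩φ is axiom 5, which corresponds to the euclidean property. R is not euclidean — not valid.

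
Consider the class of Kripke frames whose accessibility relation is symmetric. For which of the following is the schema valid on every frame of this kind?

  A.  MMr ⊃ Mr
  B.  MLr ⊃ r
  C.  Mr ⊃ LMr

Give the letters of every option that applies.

(A) MMr ⊃ Mr is the dual of axiom 4; it is valid on a frame exactly when R is transitive. Such an R need not be transitive, so not valid.
(B) MLr ⊃ r is the dual of axiom B; it is valid on a frame exactly when R is symmetric. Every such R is symmetric, so valid.
(C) Mr ⊃ LMr is axiom 5, which corresponds to the euclidean property. Such an R need not be euclidean — not valid.

B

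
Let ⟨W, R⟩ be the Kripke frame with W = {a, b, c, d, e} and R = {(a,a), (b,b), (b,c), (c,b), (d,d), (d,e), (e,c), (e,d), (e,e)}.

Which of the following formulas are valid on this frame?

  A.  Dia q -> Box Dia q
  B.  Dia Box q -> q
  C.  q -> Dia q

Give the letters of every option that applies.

none

R is not reflexive: not c R c.
R is not symmetric: e R c but not c R e.
R is not euclidean: e R c and e R d but not c R d.
(A) Dia q -> Box Dia q is axiom 5; it is valid on a frame exactly when R is euclidean. R is not euclidean, so not valid.
(B) the dual of axiom B: valid iff R is symmetric. R is not symmetric — not valid.
(C) q -> Dia q is the dual of axiom T; it is valid on a frame exactly when R is reflexive. R is not reflexive, so not valid.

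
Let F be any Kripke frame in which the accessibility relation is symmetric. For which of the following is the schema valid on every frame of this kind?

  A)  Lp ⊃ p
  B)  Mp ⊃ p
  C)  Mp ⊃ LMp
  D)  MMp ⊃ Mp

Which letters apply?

none

(A) Lp ⊃ p is axiom T; it is valid on a frame exactly when R is reflexive. Such an R need not be reflexive, so not valid.
(B) Mp ⊃ p is valid only on frames where every R-edge is a self-loop. Such an R need not be a subset of the identity — not valid.
(C) Mp ⊃ LMp (axiom 5) characterises the euclidean frames. Such an R need not be euclidean — not valid.
(D) MMp ⊃ Mp (the dual of axiom 4) characterises the transitive frames. Such an R need not be transitive — not valid.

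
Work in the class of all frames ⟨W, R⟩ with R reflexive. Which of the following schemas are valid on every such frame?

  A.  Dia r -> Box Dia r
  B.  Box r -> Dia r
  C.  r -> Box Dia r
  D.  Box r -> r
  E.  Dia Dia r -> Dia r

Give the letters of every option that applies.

A reflexive relation is serial.
(A) axiom 5: valid iff R is euclidean. Such an R need not be euclidean — not valid.
(B) Box r -> Dia r is axiom D; it is valid on a frame exactly when R is serial. Every such R is serial, so valid.
(C) r -> Box Dia r (axiom B) characterises the symmetric frames. Such an R need not be symmetric — not valid.
(D) Box r -> r is axiom T; it is valid on a frame exactly when R is reflexive. Every such R is reflexive, so valid.
(E) Dia Dia r -> Dia r is the dual of axiom 4; it is valid on a frame exactly when R is transitive. Such an R need not be transitive, so not valid.

B, D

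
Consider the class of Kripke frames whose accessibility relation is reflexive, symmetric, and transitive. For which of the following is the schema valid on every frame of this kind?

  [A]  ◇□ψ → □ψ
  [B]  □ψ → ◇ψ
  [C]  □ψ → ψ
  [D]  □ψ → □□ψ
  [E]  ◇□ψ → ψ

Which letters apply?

A relation that is reflexive, symmetric, and transitive is also euclidean and serial.
(A) ◇□ψ → □ψ (the dual of axiom 5) characterises the euclidean frames. Every such R is euclidean — valid.
(B) axiom D: valid iff R is serial. Every such R is serial — valid.
(C) axiom T: valid iff R is reflexive. Every such R is reflexive — valid.
(D) □ψ → □□ψ is axiom 4; it is valid on a frame exactly when R is transitive. Every such R is transitive, so valid.
(E) ◇□ψ → ψ (the dual of axiom B) characterises the symmetric frames. Every such R is symmetric — valid.

A, B, C, D, E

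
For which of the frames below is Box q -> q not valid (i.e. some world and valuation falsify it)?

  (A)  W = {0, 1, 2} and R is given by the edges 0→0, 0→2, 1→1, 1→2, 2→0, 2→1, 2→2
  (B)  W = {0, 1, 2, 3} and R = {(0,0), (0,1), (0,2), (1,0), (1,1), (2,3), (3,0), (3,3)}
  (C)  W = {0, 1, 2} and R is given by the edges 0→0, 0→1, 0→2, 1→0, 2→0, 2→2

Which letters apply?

B, C

The schema Box q -> q is axiom T; it is valid on a frame iff R is reflexive.
(A) R is reflexive (each world relates to itself), so the schema is valid here.
(B) R is not reflexive (not 2 R 2), so the schema fails here.
(C) R is not reflexive (not 1 R 1), so the schema fails here.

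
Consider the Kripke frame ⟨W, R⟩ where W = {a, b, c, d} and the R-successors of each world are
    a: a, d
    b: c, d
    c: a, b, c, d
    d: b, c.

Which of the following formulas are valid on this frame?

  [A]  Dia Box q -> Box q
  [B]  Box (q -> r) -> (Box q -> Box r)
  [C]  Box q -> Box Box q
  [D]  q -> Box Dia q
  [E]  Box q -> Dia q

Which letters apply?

B, E

R is not symmetric: a R d but not d R a.
R is not transitive: a R d and d R b but not a R b.
R is not euclidean: a R d and a R a but not d R a.
R is serial: every world has an R-successor.
(A) Dia Box q -> Box q (the dual of axiom 5) characterises the euclidean frames. R is not euclidean — not valid.
(B) Box (q -> r) -> (Box q -> Box r) is axiom K, valid on every Kripke frame — valid.
(C) Box q -> Box Box q (axiom 4) characterises the transitive frames. R is not transitive — not valid.
(D) q -> Box Dia q (axiom B) characterises the symmetric frames. R is not symmetric — not valid.
(E) Box q -> Dia q is axiom D, which corresponds to seriality. R is serial — valid.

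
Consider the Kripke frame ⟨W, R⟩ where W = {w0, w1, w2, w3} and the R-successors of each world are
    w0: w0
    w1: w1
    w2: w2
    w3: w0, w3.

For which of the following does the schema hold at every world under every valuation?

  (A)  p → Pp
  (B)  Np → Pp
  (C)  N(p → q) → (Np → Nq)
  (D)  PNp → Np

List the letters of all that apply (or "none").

A, B, C

R is reflexive: each world relates to itself.
R is not euclidean: w3 R w0 and w3 R w3 but not w0 R w3.
R is serial: every world has an R-successor.
(A) p → Pp (the dual of axiom T) characterises the reflexive frames. R is reflexive — valid.
(B) Np → Pp is axiom D; it is valid on a frame exactly when R is serial. R is serial, so valid.
(C) N(p → q) → (Np → Nq) is the K axiom; it holds on all frames — valid.
(D) PNp → Np is the dual of axiom 5; it is valid on a frame exactly when R is euclidean. R is not euclidean, so not valid.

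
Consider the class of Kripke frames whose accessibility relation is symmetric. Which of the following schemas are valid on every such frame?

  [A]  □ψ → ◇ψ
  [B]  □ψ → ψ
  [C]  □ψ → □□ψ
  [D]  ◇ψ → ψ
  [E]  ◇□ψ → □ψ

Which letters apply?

none

(A) □ψ → ◇ψ is axiom D; it is valid on a frame exactly when R is serial. Such an R need not be serial, so not valid.
(B) □ψ → ψ is axiom T; it is valid on a frame exactly when R is reflexive. Such an R need not be reflexive, so not valid.
(C) □ψ → □□ψ is axiom 4, which corresponds to transitivity. Such an R need not be transitive — not valid.
(D) ◇ψ → ψ is the converse of T; it holds exactly when R ⊆ identity. Such an R need not be a subset of the identity — not valid.
(E) ◇□ψ → □ψ is the dual of axiom 5; it is valid on a frame exactly when R is euclidean. Such an R need not be euclidean, so not valid.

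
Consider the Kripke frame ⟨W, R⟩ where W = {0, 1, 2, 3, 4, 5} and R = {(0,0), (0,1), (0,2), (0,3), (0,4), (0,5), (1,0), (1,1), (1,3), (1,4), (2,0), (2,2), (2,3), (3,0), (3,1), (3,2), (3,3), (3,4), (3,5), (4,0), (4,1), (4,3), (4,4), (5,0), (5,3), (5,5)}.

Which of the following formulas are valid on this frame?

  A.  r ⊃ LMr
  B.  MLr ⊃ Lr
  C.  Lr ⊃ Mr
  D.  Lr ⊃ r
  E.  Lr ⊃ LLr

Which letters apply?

A, C, D

R is reflexive: each world relates to itself.
R is symmetric: every R-edge is matched by its reverse.
R is not transitive: 1 R 0 and 0 R 2 but not 1 R 2.
R is not euclidean: 0 R 1 and 0 R 2 but not 1 R 2.
R is serial: every world has an R-successor.
(A) r ⊃ LMr is axiom B, which corresponds to symmetry. R is symmetric — valid.
(B) the dual of axiom 5: valid iff R is euclidean. R is not euclidean — not valid.
(C) Lr ⊃ Mr is axiom D; it is valid on a frame exactly when R is serial. R is serial, so valid.
(D) Lr ⊃ r is axiom T, which corresponds to reflexivity. R is reflexive — valid.
(E) Lr ⊃ LLr (axiom 4) characterises the transitive frames. R is not transitive — not valid.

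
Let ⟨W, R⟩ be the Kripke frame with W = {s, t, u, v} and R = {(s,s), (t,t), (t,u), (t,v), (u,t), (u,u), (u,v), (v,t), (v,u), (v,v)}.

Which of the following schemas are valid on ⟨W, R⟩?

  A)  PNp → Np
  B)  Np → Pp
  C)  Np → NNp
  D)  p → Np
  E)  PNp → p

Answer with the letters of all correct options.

R is symmetric: every R-edge is matched by its reverse.
R is transitive: R is closed under composition.
R is euclidean: any two R-successors of the same world are R-related.
R is serial: every world has an R-successor.
R is not a subset of the identity: t R u with t ≠ u.
(A) PNp → Np (the dual of axiom 5) characterises the euclidean frames. R is euclidean — valid.
(B) axiom D: valid iff R is serial. R is serial — valid.
(C) Np → NNp is axiom 4, which corresponds to transitivity. R is transitive — valid.
(D) p → Np is valid only on frames where every R-edge is a self-loop. Here R ⊄ identity — not valid.
(E) the dual of axiom B: valid iff R is symmetric. R is symmetric — valid.

A, B, C, E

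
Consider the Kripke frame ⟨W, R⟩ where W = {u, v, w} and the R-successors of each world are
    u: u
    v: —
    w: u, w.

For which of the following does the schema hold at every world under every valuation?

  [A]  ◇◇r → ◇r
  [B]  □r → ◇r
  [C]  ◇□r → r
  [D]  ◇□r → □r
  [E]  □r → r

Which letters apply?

R is not reflexive: not v R v.
R is not symmetric: w R u but not u R w.
R is transitive: R is closed under composition.
R is not euclidean: w R u and w R w but not u R w.
R is not serial: v has no R-successor.
(A) ◇◇r → ◇r (the dual of axiom 4) characterises the transitive frames. R is transitive — valid.
(B) □r → ◇r is axiom D, which corresponds to seriality. R is not serial — not valid.
(C) ◇□r → r (the dual of axiom B) characterises the symmetric frames. R is not symmetric — not valid.
(D) ◇□r → □r (the dual of axiom 5) characterises the euclidean frames. R is not euclidean — not valid.
(E) □r → r is axiom T; it is valid on a frame exactly when R is reflexive. R is not reflexive, so not valid.

A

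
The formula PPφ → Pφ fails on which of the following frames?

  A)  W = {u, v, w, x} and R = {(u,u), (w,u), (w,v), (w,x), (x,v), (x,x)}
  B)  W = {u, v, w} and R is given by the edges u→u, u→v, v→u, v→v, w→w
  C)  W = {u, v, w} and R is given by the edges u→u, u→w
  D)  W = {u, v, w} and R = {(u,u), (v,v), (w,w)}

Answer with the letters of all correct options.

The schema PPφ → Pφ is the dual of axiom 4; it is valid on a frame iff R is transitive.
(A) R is transitive (R is closed under composition), so the schema is valid here.
(B) R is transitive (R is closed under composition), so the schema is valid here.
(C) R is transitive (R is closed under composition), so the schema is valid here.
(D) R is transitive (R is closed under composition), so the schema is valid here.

none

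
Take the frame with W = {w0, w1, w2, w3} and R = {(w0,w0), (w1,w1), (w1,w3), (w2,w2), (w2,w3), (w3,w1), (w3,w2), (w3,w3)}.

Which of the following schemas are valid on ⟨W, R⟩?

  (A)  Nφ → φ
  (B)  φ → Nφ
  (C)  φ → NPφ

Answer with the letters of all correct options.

A, C

R is reflexive: each world relates to itself.
R is symmetric: every R-edge is matched by its reverse.
R is not a subset of the identity: w1 R w3 with w1 ≠ w3.
(A) axiom T: valid iff R is reflexive. R is reflexive — valid.
(B) φ → Nφ (equivalent to ◇p→p) corresponds to R being a subset of the identity. Here R ⊄ identity, so not valid.
(C) φ → NPφ is axiom B; it is valid on a frame exactly when R is symmetric. R is symmetric, so valid.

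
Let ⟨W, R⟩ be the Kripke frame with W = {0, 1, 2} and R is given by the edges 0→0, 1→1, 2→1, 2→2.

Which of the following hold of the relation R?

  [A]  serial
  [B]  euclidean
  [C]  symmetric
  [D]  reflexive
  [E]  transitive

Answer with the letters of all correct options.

(A) serial: every world has an R-successor.
(B) not euclidean: 2 R 1 and 2 R 2 but not 1 R 2.
(C) not symmetric: 2 R 1 but not 1 R 2.
(D) reflexive: each world relates to itself.
(E) transitive: R is closed under composition.

A, D, E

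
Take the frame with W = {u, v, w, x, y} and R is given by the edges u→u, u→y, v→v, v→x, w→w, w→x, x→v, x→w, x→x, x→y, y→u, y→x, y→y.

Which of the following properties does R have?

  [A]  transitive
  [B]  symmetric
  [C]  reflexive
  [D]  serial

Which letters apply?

(A) not transitive: u R y and y R x but not u R x.
(B) symmetric: every R-edge is matched by its reverse.
(C) reflexive: each world relates to itself.
(D) serial: every world has an R-successor.

B, C, D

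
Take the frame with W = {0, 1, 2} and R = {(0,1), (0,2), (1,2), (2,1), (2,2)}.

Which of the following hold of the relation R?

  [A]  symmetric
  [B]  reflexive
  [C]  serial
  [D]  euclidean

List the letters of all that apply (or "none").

C

(A) not symmetric: 0 R 1 but not 1 R 0.
(B) not reflexive: not 0 R 0.
(C) serial: every world has an R-successor.
(D) not euclidean: 0 R 1 and 0 R 1 but not 1 R 1.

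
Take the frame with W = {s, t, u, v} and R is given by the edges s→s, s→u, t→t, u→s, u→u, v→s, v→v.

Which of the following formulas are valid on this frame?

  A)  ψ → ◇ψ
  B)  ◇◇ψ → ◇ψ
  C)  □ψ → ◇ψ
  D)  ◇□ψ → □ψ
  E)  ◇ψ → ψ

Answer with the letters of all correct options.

R is reflexive: each world relates to itself.
R is not transitive: v R s and s R u but not v R u.
R is not euclidean: v R s and v R v but not s R v.
R is serial: every world has an R-successor.
R is not a subset of the identity: s R u with s ≠ u.
(A) ψ → ◇ψ is the dual of axiom T; it is valid on a frame exactly when R is reflexive. R is reflexive, so valid.
(B) ◇◇ψ → ◇ψ (the dual of axiom 4) characterises the transitive frames. R is not transitive — not valid.
(C) axiom D: valid iff R is serial. R is serial — valid.
(D) the dual of axiom 5: valid iff R is euclidean. R is not euclidean — not valid.
(E) ◇ψ → ψ is the converse of T; it holds exactly when R ⊆ identity. Here R ⊄ identity — not valid.

A, C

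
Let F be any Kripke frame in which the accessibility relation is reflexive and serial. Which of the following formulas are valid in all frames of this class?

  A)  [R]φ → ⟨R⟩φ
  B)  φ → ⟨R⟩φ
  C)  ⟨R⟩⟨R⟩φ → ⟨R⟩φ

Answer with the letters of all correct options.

A, B

(A) [R]φ → ⟨R⟩φ (axiom D) characterises the serial frames. Every such R is serial — valid.
(B) φ → ⟨R⟩φ is the dual of axiom T, which corresponds to reflexivity. Every such R is reflexive — valid.
(C) ⟨R⟩⟨R⟩φ → ⟨R⟩φ is the dual of axiom 4, which corresponds to transitivity. Such an R need not be transitive — not valid.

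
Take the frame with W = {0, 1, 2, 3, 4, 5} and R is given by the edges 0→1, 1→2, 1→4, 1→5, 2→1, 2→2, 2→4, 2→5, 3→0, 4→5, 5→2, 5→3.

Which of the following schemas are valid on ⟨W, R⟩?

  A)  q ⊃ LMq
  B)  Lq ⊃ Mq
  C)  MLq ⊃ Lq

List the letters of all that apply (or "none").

B

R is not symmetric: 0 R 1 but not 1 R 0.
R is not euclidean: 1 R 4 and 1 R 2 but not 4 R 2.
R is serial: every world has an R-successor.
(A) q ⊃ LMq (axiom B) characterises the symmetric frames. R is not symmetric — not valid.
(B) Lq ⊃ Mq is axiom D, which corresponds to seriality. R is serial — valid.
(C) MLq ⊃ Lq is the dual of axiom 5; it is valid on a frame exactly when R is euclidean. R is not euclidean, so not valid.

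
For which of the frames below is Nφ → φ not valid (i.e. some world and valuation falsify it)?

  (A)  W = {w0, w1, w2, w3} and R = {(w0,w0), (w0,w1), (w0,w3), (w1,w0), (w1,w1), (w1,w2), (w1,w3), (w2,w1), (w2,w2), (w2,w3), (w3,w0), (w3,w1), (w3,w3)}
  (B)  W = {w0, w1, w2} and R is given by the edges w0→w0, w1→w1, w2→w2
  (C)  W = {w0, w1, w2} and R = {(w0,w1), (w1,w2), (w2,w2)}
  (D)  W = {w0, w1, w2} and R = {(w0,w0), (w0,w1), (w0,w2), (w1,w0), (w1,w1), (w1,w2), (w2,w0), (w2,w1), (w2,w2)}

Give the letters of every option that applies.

The schema Nφ → φ is axiom T; it is valid on a frame iff R is reflexive.
(A) R is reflexive (each world relates to itself), so the schema is valid here.
(B) R is reflexive (each world relates to itself), so the schema is valid here.
(C) R is not reflexive (not w0 R w0), so the schema fails here.
(D) R is reflexive (each world relates to itself), so the schema is valid here.

C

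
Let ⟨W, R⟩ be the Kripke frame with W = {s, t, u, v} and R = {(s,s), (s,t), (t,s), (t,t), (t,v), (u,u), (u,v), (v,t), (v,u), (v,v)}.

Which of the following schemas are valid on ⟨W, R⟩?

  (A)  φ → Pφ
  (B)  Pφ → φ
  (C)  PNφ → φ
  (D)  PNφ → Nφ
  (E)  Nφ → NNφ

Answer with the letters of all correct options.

A, C

R is reflexive: each world relates to itself.
R is symmetric: every R-edge is matched by its reverse.
R is not transitive: s R t and t R v but not s R v.
R is not euclidean: t R s and t R v but not s R v.
R is not a subset of the identity: s R t with s ≠ t.
(A) φ → Pφ is the dual of axiom T, which corresponds to reflexivity. R is reflexive — valid.
(B) Pφ → φ is valid only on frames where every R-edge is a self-loop. Here R ⊄ identity — not valid.
(C) the dual of axiom B: valid iff R is symmetric. R is symmetric — valid.
(D) the dual of axiom 5: valid iff R is euclidean. R is not euclidean — not valid.
(E) Nφ → NNφ (axiom 4) characterises the transitive frames. R is not transitive — not valid.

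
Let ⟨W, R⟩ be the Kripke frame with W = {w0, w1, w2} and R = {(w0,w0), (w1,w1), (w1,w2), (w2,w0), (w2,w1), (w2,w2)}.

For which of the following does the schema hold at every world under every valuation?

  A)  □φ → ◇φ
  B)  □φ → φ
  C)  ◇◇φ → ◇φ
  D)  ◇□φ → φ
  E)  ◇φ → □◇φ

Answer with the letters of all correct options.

A, B

R is reflexive: each world relates to itself.
R is not symmetric: w2 R w0 but not w0 R w2.
R is not transitive: w1 R w2 and w2 R w0 but not w1 R w0.
R is not euclidean: w2 R w0 and w2 R w1 but not w0 R w1.
R is serial: every world has an R-successor.
(A) □φ → ◇φ is axiom D, which corresponds to seriality. R is serial — valid.
(B) axiom T: valid iff R is reflexive. R is reflexive — valid.
(C) ◇◇φ → ◇φ is the dual of axiom 4; it is valid on a frame exactly when R is transitive. R is not transitive, so not valid.
(D) ◇□φ → φ (the dual of axiom B) characterises the symmetric frames. R is not symmetric — not valid.
(E) axiom 5: valid iff R is euclidean. R is not euclidean — not valid.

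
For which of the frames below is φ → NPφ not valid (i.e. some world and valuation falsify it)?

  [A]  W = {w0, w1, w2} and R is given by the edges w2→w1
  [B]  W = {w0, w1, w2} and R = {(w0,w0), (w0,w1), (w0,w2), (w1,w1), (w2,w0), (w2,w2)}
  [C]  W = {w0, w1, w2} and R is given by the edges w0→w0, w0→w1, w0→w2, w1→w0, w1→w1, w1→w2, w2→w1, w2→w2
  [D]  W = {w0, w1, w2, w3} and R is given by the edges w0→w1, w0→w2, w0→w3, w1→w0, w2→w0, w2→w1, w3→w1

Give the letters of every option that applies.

A, B, C, D

The schema φ → NPφ is axiom B; it is valid on a frame iff R is symmetric.
(A) R is not symmetric (w2 R w1 but not w1 R w2), so the schema fails here.
(B) R is not symmetric (w0 R w1 but not w1 R w0), so the schema fails here.
(C) R is not symmetric (w0 R w2 but not w2 R w0), so the schema fails here.
(D) R is not symmetric (w0 R w3 but not w3 R w0), so the schema fails here.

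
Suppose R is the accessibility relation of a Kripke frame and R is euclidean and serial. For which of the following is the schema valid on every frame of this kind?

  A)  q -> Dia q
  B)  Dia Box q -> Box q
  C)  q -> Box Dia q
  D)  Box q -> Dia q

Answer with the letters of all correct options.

(A) q -> Dia q is the dual of axiom T, which corresponds to reflexivity. Such an R need not be reflexive — not valid.
(B) Dia Box q -> Box q is the dual of axiom 5; it is valid on a frame exactly when R is euclidean. Every such R is euclidean, so valid.
(C) q -> Box Dia q is axiom B, which corresponds to symmetry. Such an R need not be symmetric — not valid.
(D) Box q -> Dia q is axiom D; it is valid on a frame exactly when R is serial. Every such R is serial, so valid.

B, D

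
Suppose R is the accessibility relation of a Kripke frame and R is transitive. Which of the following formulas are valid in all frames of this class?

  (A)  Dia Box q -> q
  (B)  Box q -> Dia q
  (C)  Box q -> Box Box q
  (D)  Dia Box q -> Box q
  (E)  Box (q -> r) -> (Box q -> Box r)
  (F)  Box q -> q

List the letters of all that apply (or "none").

(A) the dual of axiom B: valid iff R is symmetric. Such an R need not be symmetric — not valid.
(B) Box q -> Dia q is axiom D; it is valid on a frame exactly when R is serial. Such an R need not be serial, so not valid.
(C) Box q -> Box Box q is axiom 4; it is valid on a frame exactly when R is transitive. Every such R is transitive, so valid.
(D) Dia Box q -> Box q (the dual of axiom 5) characterises the euclidean frames. Such an R need not be euclidean — not valid.
(E) Box (q -> r) -> (Box q -> Box r) is axiom K, valid on every Kripke frame — valid.
(F) Box q -> q is axiom T, which corresponds to reflexivity. Such an R need not be reflexive — not valid.

C, E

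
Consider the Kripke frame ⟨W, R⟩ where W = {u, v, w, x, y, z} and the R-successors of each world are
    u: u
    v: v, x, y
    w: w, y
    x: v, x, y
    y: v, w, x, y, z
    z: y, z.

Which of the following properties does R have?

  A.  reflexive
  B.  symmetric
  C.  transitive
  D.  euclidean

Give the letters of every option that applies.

A, B

(A) reflexive: each world relates to itself.
(B) symmetric: every R-edge is matched by its reverse.
(C) not transitive: v R y and y R w but not v R w.
(D) not euclidean: y R v and y R w but not v R w.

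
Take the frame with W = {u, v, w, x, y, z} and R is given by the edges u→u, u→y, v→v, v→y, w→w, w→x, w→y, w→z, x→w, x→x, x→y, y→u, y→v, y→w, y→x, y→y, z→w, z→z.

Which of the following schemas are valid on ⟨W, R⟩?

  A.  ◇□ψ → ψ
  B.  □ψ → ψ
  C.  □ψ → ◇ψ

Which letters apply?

A, B, C

R is reflexive: each world relates to itself.
R is symmetric: every R-edge is matched by its reverse.
R is serial: every world has an R-successor.
(A) the dual of axiom B: valid iff R is symmetric. R is symmetric — valid.
(B) □ψ → ψ is axiom T, which corresponds to reflexivity. R is reflexive — valid.
(C) axiom D: valid iff R is serial. R is serial — valid.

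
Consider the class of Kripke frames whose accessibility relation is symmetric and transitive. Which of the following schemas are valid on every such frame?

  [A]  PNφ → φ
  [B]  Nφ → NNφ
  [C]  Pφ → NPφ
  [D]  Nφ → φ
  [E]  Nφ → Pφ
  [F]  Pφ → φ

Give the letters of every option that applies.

A symmetric transitive relation is euclidean (uRv and uRw give vRu by symmetry, then vRw by transitivity).
(A) PNφ → φ is the dual of axiom B; it is valid on a frame exactly when R is symmetric. Every such R is symmetric, so valid.
(B) Nφ → NNφ is axiom 4; it is valid on a frame exactly when R is transitive. Every such R is transitive, so valid.
(C) Pφ → NPφ (axiom 5) characterises the euclidean frames. Every such R is euclidean — valid.
(D) Nφ → φ (axiom T) characterises the reflexive frames. Such an R need not be reflexive — not valid.
(E) Nφ → Pφ (axiom D) characterises the serial frames. Such an R need not be serial — not valid.
(F) Pφ → φ is valid only on frames where every R-edge is a self-loop. Such an R need not be a subset of the identity — not valid.

A, B, C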